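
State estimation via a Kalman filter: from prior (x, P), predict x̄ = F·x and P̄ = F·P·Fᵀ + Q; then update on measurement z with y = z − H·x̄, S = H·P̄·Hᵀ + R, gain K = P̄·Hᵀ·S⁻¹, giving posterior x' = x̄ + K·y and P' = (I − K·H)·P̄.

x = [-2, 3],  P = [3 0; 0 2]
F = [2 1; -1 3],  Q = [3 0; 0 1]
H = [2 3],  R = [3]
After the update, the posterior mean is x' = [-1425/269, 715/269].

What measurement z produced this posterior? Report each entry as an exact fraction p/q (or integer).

z = [-3]

x̄ = F·x = [-1, 11]
P̄ = F·P·Fᵀ + Q = [17 0; 0 22]
S = H·P̄·Hᵀ + R = [269]
K = P̄·Hᵀ·S⁻¹ = [34/269; 66/269]
x' − x̄ = [-1156/269, -2244/269] = K·y
y = (KᵀK)⁻¹·Kᵀ·(x' − x̄) = [-34]
z = y + H·x̄ = [-34] + [31] = [-3]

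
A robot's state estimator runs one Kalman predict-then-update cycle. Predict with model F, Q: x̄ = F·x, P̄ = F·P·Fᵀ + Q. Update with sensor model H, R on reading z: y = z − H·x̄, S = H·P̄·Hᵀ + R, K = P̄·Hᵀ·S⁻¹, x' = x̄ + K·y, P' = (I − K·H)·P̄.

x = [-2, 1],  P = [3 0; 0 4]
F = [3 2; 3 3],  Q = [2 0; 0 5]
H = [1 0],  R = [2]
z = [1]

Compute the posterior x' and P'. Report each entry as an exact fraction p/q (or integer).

x' = [37/47, 114/47]
P' = [90/47 102/47; 102/47 595/47]

x̄ = F·x = [-4, -3]
P̄ = F·P·Fᵀ + Q = [45 51; 51 68]
y = z − H·x̄ = [5]
S = H·P̄·Hᵀ + R = [47]
K = P̄·Hᵀ·S⁻¹ = [45/47; 51/47]
x' = x̄ + K·y = [37/47, 114/47]
P' = (I − K·H)·P̄ = [90/47 102/47; 102/47 595/47]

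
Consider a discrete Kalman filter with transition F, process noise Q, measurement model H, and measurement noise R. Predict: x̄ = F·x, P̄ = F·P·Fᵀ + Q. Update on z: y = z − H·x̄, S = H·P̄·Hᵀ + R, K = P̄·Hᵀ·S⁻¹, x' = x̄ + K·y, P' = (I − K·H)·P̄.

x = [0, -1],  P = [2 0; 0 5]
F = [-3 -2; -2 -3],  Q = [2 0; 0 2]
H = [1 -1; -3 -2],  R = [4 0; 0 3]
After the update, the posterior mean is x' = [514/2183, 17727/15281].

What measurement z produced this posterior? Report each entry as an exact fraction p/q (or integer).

x̄ = F·x = [2, 3]
P̄ = F·P·Fᵀ + Q = [40 42; 42 55]
S = H·P̄·Hᵀ + R = [15 32; 32 1087]
K = P̄·Hᵀ·S⁻¹ = [622/2183 -428/2183; -6579/15281 -3124/15281]
x' − x̄ = [-3852/2183, -28116/15281] = K·y
y = (KᵀK)⁻¹·Kᵀ·(x' − x̄) = [0, 9]
z = y + H·x̄ = [0, 9] + [-1, -12] = [-1, -3]

z = [-1, -3]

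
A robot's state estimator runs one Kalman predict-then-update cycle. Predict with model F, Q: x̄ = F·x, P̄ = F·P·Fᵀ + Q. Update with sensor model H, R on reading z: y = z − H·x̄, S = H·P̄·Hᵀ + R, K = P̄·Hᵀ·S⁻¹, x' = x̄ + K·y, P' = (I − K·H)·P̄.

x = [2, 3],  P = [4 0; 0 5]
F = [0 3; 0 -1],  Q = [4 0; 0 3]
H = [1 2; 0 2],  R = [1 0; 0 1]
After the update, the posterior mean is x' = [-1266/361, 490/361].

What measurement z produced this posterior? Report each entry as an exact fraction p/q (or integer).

z = [-1, 3]

x̄ = F·x = [9, -3]
P̄ = F·P·Fᵀ + Q = [49 -15; -15 8]
S = H·P̄·Hᵀ + R = [22 2; 2 33]
K = P̄·Hᵀ·S⁻¹ = [687/722 -349/361; 1/722 175/361]
x' − x̄ = [-4515/361, 1573/361] = K·y
y = (KᵀK)⁻¹·Kᵀ·(x' − x̄) = [-4, 9]
z = y + H·x̄ = [-4, 9] + [3, -6] = [-1, 3]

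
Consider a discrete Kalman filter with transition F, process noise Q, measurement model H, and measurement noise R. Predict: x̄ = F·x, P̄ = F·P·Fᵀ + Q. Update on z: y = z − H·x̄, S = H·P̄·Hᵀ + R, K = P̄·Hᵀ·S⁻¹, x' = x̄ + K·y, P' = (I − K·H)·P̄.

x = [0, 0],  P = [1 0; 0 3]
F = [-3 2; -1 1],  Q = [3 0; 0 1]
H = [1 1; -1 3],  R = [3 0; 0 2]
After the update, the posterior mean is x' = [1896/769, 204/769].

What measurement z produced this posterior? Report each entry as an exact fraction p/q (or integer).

z = [3, -2]

x̄ = F·x = [0, 0]
P̄ = F·P·Fᵀ + Q = [24 9; 9 5]
S = H·P̄·Hᵀ + R = [50 9; 9 17]
K = P̄·Hᵀ·S⁻¹ = [534/769 -147/769; 184/769 174/769]
x' − x̄ = [1896/769, 204/769] = K·y
y = (KᵀK)⁻¹·Kᵀ·(x' − x̄) = [3, -2]
z = y + H·x̄ = [3, -2] + [0, 0] = [3, -2]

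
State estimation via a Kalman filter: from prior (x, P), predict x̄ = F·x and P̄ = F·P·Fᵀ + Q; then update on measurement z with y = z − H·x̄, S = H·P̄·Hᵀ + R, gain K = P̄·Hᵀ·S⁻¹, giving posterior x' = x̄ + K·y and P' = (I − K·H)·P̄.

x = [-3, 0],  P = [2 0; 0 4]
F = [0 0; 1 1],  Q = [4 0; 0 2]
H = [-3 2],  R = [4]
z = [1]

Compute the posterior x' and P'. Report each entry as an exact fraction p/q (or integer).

x' = [-7/6, -13/9]
P' = [2 8/3; 8/3 40/9]

x̄ = F·x = [0, -3]
P̄ = F·P·Fᵀ + Q = [4 0; 0 8]
y = z − H·x̄ = [7]
S = H·P̄·Hᵀ + R = [72]
K = P̄·Hᵀ·S⁻¹ = [-1/6; 2/9]
x' = x̄ + K·y = [-7/6, -13/9]
P' = (I − K·H)·P̄ = [2 8/3; 8/3 40/9]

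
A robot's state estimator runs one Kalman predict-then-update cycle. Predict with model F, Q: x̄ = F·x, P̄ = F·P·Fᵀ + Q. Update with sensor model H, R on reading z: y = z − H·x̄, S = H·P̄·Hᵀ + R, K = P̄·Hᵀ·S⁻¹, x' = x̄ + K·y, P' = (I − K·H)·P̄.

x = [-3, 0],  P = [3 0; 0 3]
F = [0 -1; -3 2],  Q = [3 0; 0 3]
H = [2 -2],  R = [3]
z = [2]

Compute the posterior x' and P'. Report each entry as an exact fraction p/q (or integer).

x' = [160/81, 89/81]
P' = [98/27 94/27; 94/27 110/27]

x̄ = F·x = [0, 9]
P̄ = F·P·Fᵀ + Q = [6 -6; -6 42]
y = z − H·x̄ = [20]
S = H·P̄·Hᵀ + R = [243]
K = P̄·Hᵀ·S⁻¹ = [8/81; -32/81]
x' = x̄ + K·y = [160/81, 89/81]
P' = (I − K·H)·P̄ = [98/27 94/27; 94/27 110/27]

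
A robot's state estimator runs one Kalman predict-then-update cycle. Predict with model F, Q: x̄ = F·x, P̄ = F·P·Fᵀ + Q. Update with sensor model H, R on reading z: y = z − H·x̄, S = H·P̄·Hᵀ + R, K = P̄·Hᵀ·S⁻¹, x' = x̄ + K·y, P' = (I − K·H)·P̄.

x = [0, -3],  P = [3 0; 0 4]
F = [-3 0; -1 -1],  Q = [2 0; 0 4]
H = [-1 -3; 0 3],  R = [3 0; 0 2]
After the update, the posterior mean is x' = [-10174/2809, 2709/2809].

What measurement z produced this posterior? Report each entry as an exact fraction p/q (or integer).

z = [1, 3]

x̄ = F·x = [0, 3]
P̄ = F·P·Fᵀ + Q = [29 9; 9 11]
S = H·P̄·Hᵀ + R = [185 -126; -126 101]
K = P̄·Hᵀ·S⁻¹ = [-2254/2809 -2061/2809; -84/2809 813/2809]
x' − x̄ = [-10174/2809, -5718/2809] = K·y
y = (KᵀK)⁻¹·Kᵀ·(x' − x̄) = [10, -6]
z = y + H·x̄ = [10, -6] + [-9, 9] = [1, 3]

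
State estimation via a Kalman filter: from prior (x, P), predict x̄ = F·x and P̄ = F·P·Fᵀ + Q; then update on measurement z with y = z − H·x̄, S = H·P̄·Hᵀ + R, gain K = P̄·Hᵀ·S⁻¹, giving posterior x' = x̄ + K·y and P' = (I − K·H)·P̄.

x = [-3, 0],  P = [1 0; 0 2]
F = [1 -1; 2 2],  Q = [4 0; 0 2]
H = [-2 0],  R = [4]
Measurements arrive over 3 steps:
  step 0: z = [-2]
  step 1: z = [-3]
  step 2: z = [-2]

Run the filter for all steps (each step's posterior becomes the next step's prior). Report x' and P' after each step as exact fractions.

step 0: x̄ = F·x = [-3, -6]
step 0: P̄ = F·P·Fᵀ + Q = [7 -2; -2 14]
step 0: y = z − H·x̄ = [-8]
step 0: S = H·P̄·Hᵀ + R = [32]
step 0: K = P̄·Hᵀ·S⁻¹ = [-7/16; 1/8]
step 0: x' = x̄ + K·y = [1/2, -7]
step 0: P' = (I − K·H)·P̄ = [7/8 -1/4; -1/4 27/2]
step 1: x̄ = F·x = [15/2, -13]
step 1: P̄ = F·P·Fᵀ + Q = [151/8 -101/4; -101/4 115/2]
step 1: y = z − H·x̄ = [12]
step 1: S = H·P̄·Hᵀ + R = [159/2]
step 1: K = P̄·Hᵀ·S⁻¹ = [-151/318; 101/159]
step 1: x' = x̄ + K·y = [191/106, -285/53]
step 1: P' = (I − K·H)·P̄ = [151/159 -202/159; -202/159 4042/159]
step 2: x̄ = F·x = [761/106, -379/53]
step 2: P̄ = F·P·Fᵀ + Q = [5233/159 -2594/53; -2594/53 5158/53]
step 2: y = z − H·x̄ = [655/53]
step 2: S = H·P̄·Hᵀ + R = [21568/159]
step 2: K = P̄·Hᵀ·S⁻¹ = [-5233/10784; 3891/5392]
step 2: x' = x̄ + K·y = [12749/10784, 9529/5392]
step 2: P' = (I − K·H)·P̄ = [5233/5392 -3891/2696; -3891/2696 35969/1348]

step 0: x' = [1/2, -7], P' = [7/8 -1/4; -1/4 27/2]
step 1: x' = [191/106, -285/53], P' = [151/159 -202/159; -202/159 4042/159]
step 2: x' = [12749/10784, 9529/5392], P' = [5233/5392 -3891/2696; -3891/2696 35969/1348]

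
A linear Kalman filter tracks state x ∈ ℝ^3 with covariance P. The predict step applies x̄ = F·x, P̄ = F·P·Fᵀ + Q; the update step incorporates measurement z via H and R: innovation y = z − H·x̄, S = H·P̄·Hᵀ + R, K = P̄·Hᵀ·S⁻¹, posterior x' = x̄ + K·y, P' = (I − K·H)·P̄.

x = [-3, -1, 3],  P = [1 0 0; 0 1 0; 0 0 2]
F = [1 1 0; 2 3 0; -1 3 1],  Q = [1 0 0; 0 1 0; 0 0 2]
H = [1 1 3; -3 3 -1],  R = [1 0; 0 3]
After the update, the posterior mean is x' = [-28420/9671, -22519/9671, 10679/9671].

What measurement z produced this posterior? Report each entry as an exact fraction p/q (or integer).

x̄ = F·x = [-4, -9, 3]
P̄ = F·P·Fᵀ + Q = [3 5 2; 5 14 7; 2 7 14]
S = H·P̄·Hᵀ + R = [208 27; 27 50]
K = P̄·Hᵀ·S⁻¹ = [592/9671 454/9671; 1460/9671 3080/9671; 2523/9671 -1169/9671]
x' − x̄ = [10264/9671, 64520/9671, -18334/9671] = K·y
y = (KᵀK)⁻¹·Kᵀ·(x' − x̄) = [2, 20]
z = y + H·x̄ = [2, 20] + [-4, -18] = [-2, 2]

z = [-2, 2]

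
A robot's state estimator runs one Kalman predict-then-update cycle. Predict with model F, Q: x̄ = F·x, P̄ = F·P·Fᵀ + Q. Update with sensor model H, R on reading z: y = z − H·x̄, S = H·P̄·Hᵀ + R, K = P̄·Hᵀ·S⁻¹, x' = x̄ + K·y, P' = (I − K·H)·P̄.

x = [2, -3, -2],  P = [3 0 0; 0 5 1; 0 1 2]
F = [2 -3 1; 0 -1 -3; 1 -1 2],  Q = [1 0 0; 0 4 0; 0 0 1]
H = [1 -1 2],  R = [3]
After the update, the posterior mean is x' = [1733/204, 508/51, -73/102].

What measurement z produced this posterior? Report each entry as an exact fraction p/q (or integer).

x̄ = F·x = [11, 9, 1]
P̄ = F·P·Fᵀ + Q = [54 17 18; 17 33 -6; 18 -6 13]
S = H·P̄·Hᵀ + R = [204]
K = P̄·Hᵀ·S⁻¹ = [73/204; -7/51; 25/102]
x' − x̄ = [-511/204, 49/51, -175/102] = K·y
y = (KᵀK)⁻¹·Kᵀ·(x' − x̄) = [-7]
z = y + H·x̄ = [-7] + [4] = [-3]

z = [-3]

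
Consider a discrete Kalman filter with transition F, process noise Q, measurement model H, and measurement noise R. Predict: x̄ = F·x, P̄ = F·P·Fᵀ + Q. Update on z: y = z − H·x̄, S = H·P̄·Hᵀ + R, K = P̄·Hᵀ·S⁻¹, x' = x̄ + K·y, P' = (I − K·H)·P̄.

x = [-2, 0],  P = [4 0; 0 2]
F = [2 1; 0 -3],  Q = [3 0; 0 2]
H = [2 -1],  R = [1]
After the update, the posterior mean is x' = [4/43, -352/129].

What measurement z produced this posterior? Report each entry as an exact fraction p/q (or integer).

z = [3]

x̄ = F·x = [-4, 0]
P̄ = F·P·Fᵀ + Q = [21 -6; -6 20]
S = H·P̄·Hᵀ + R = [129]
K = P̄·Hᵀ·S⁻¹ = [16/43; -32/129]
x' − x̄ = [176/43, -352/129] = K·y
y = (KᵀK)⁻¹·Kᵀ·(x' − x̄) = [11]
z = y + H·x̄ = [11] + [-8] = [3]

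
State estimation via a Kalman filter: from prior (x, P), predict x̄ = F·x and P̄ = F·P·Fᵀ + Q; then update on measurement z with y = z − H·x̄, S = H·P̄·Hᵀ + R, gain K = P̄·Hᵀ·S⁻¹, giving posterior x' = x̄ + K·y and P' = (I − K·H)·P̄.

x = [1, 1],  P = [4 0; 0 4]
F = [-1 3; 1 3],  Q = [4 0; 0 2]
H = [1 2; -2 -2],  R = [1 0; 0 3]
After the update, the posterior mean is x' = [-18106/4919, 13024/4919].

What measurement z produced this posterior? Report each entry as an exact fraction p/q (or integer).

z = [2, 3]

x̄ = F·x = [2, 4]
P̄ = F·P·Fᵀ + Q = [44 32; 32 42]
S = H·P̄·Hᵀ + R = [341 -448; -448 603]
K = P̄·Hᵀ·S⁻¹ = [-2972/4919 -3448/4919; 3644/4919 1500/4919]
x' − x̄ = [-27944/4919, -6652/4919] = K·y
y = (KᵀK)⁻¹·Kᵀ·(x' − x̄) = [-8, 15]
z = y + H·x̄ = [-8, 15] + [10, -12] = [2, 3]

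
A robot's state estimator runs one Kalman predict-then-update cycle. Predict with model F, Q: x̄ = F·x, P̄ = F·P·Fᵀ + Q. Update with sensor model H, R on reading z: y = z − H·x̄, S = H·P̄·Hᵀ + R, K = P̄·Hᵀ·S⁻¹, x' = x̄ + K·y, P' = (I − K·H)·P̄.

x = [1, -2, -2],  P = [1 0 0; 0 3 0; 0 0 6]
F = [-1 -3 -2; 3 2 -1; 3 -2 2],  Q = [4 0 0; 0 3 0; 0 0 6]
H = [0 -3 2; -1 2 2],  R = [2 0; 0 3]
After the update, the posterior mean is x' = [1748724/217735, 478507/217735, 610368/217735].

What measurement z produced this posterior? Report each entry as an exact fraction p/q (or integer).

x̄ = F·x = [9, 1, 3]
P̄ = F·P·Fᵀ + Q = [56 -9 -9; -9 30 -15; -9 -15 51]
S = H·P̄·Hᵀ + R = [656 45; 45 335]
K = P̄·Hᵀ·S⁻¹ = [1431/43547 -60757/217735; -8391/43547 30984/217735; 9120/43547 46521/217735]
x' − x̄ = [-210891/217735, 260772/217735, -42837/217735] = K·y
y = (KᵀK)⁻¹·Kᵀ·(x' − x̄) = [-4, 3]
z = y + H·x̄ = [-4, 3] + [3, -1] = [-1, 2]

z = [-1, 2]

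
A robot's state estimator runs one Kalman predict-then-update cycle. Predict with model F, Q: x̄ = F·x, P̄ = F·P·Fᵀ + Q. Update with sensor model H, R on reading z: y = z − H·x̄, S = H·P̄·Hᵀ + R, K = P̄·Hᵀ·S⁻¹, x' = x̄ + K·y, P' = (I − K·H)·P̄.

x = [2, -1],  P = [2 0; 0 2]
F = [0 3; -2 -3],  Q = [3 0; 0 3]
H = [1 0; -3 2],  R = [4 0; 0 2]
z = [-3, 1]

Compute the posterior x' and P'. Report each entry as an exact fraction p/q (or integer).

x' = [-3723/1637, -4691/1637]
P' = [2364/1637 3348/1637; 3348/1637 5531/1637]

x̄ = F·x = [-3, -1]
P̄ = F·P·Fᵀ + Q = [21 -18; -18 29]
y = z − H·x̄ = [0, -6]
S = H·P̄·Hᵀ + R = [25 -99; -99 523]
K = P̄·Hᵀ·S⁻¹ = [591/1637 -198/1637; 837/1637 509/1637]
x' = x̄ + K·y = [-3723/1637, -4691/1637]
P' = (I − K·H)·P̄ = [2364/1637 3348/1637; 3348/1637 5531/1637]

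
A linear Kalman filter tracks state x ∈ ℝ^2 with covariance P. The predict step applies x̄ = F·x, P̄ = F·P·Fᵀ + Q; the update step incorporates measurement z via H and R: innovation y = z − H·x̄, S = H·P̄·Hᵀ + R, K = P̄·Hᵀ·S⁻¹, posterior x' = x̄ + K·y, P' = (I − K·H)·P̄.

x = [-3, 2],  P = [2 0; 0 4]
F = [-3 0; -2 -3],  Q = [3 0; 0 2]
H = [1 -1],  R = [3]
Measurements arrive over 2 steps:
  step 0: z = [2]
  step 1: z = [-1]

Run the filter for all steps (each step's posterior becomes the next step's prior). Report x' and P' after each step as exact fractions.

step 0: x̄ = F·x = [9, 0]
step 0: P̄ = F·P·Fᵀ + Q = [21 12; 12 46]
step 0: y = z − H·x̄ = [-7]
step 0: S = H·P̄·Hᵀ + R = [46]
step 0: K = P̄·Hᵀ·S⁻¹ = [9/46; -17/23]
step 0: x' = x̄ + K·y = [351/46, 119/23]
step 0: P' = (I − K·H)·P̄ = [885/46 429/23; 429/23 480/23]
step 1: x̄ = F·x = [-1053/46, -708/23]
step 1: P̄ = F·P·Fᵀ + Q = [8103/46 6516/23; 6516/23 11284/23]
step 1: y = z − H·x̄ = [-409/46]
step 1: S = H·P̄·Hᵀ + R = [4745/46]
step 1: K = P̄·Hᵀ·S⁻¹ = [-4929/4745; -9536/4745]
step 1: x' = x̄ + K·y = [-64794/4745, -61276/4745]
step 1: P' = (I − K·H)·P̄ = [307689/4745 322476/4745; 322476/4745 351084/4745]

step 0: x' = [351/46, 119/23], P' = [885/46 429/23; 429/23 480/23]
step 1: x' = [-64794/4745, -61276/4745], P' = [307689/4745 322476/4745; 322476/4745 351084/4745]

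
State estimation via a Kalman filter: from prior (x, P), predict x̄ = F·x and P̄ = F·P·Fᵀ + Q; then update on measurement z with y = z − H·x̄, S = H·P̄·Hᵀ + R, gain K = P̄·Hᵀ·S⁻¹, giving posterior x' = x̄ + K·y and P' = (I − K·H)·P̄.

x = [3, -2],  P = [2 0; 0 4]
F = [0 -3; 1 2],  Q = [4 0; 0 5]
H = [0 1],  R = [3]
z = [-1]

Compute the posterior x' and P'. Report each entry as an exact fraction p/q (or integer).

x̄ = F·x = [6, -1]
P̄ = F·P·Fᵀ + Q = [40 -24; -24 23]
y = z − H·x̄ = [0]
S = H·P̄·Hᵀ + R = [26]
K = P̄·Hᵀ·S⁻¹ = [-12/13; 23/26]
x' = x̄ + K·y = [6, -1]
P' = (I − K·H)·P̄ = [232/13 -36/13; -36/13 69/26]

x' = [6, -1]
P' = [232/13 -36/13; -36/13 69/26]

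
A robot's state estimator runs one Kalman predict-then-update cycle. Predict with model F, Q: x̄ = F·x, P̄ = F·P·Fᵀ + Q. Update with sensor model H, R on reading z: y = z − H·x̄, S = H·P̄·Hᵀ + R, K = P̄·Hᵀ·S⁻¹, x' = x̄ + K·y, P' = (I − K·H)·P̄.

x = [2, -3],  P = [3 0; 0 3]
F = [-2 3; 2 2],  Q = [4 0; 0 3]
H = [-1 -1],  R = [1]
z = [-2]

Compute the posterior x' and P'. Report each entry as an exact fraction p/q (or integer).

x̄ = F·x = [-13, -2]
P̄ = F·P·Fᵀ + Q = [43 6; 6 27]
y = z − H·x̄ = [-17]
S = H·P̄·Hᵀ + R = [83]
K = P̄·Hᵀ·S⁻¹ = [-49/83; -33/83]
x' = x̄ + K·y = [-246/83, 395/83]
P' = (I − K·H)·P̄ = [1168/83 -1119/83; -1119/83 1152/83]

x' = [-246/83, 395/83]
P' = [1168/83 -1119/83; -1119/83 1152/83]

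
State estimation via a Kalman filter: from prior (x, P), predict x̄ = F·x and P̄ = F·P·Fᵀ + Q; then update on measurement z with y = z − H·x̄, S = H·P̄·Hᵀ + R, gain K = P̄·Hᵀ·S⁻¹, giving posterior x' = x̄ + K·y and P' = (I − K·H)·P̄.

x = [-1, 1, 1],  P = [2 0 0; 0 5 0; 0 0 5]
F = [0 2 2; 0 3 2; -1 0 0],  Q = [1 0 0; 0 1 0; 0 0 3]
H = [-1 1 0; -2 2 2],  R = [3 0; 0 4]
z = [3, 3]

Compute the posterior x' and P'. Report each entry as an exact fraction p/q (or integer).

x' = [31/6, 191/27, -14/81]
P' = [32 34 -5/3; 34 338/9 -80/27; -5/3 -80/27 155/81]

x̄ = F·x = [4, 5, 1]
P̄ = F·P·Fᵀ + Q = [41 50 0; 50 66 0; 0 0 5]
y = z − H·x̄ = [2, -1]
S = H·P̄·Hᵀ + R = [10 14; 14 52]
K = P̄·Hᵀ·S⁻¹ = [2/3 1/6; 32/27 8/27; -35/81 25/81]
x' = x̄ + K·y = [31/6, 191/27, -14/81]
P' = (I − K·H)·P̄ = [32 34 -5/3; 34 338/9 -80/27; -5/3 -80/27 155/81]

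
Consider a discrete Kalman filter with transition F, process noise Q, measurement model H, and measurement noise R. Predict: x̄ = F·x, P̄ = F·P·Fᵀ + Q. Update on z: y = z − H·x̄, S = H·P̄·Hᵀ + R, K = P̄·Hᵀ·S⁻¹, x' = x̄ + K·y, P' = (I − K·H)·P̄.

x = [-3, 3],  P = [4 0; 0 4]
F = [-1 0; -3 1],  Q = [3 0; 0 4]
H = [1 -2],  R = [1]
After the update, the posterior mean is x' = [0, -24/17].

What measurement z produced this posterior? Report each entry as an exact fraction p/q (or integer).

x̄ = F·x = [3, 12]
P̄ = F·P·Fᵀ + Q = [7 12; 12 44]
S = H·P̄·Hᵀ + R = [136]
K = P̄·Hᵀ·S⁻¹ = [-1/8; -19/34]
x' − x̄ = [-3, -228/17] = K·y
y = (KᵀK)⁻¹·Kᵀ·(x' − x̄) = [24]
z = y + H·x̄ = [24] + [-21] = [3]

z = [3]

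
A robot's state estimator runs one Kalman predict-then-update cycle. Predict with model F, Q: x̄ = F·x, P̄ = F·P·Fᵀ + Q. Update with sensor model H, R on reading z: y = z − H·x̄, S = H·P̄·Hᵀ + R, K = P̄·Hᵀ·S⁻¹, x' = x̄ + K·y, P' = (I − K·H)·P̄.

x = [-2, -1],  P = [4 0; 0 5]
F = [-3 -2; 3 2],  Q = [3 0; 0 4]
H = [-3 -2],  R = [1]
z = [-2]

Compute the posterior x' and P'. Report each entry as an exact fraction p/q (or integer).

x̄ = F·x = [8, -8]
P̄ = F·P·Fᵀ + Q = [59 -56; -56 60]
y = z − H·x̄ = [6]
S = H·P̄·Hᵀ + R = [100]
K = P̄·Hᵀ·S⁻¹ = [-13/20; 12/25]
x' = x̄ + K·y = [41/10, -128/25]
P' = (I − K·H)·P̄ = [67/4 -124/5; -124/5 924/25]

x' = [41/10, -128/25]
P' = [67/4 -124/5; -124/5 924/25]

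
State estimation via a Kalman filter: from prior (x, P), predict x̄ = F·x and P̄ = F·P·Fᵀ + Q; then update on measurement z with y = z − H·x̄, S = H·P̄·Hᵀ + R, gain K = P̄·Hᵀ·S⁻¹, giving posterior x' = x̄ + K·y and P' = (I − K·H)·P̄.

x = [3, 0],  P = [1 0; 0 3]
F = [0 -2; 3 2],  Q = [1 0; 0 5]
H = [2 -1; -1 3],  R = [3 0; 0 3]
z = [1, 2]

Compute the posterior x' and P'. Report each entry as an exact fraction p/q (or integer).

x̄ = F·x = [0, 9]
P̄ = F·P·Fᵀ + Q = [13 -12; -12 26]
y = z − H·x̄ = [10, -25]
S = H·P̄·Hᵀ + R = [129 -188; -188 322]
K = P̄·Hᵀ·S⁻¹ = [1512/3097 823/6194; 410/3097 1105/3097]
x' = x̄ + K·y = [9665/6194, 4348/3097]
P' = (I − K·H)·P̄ = [5937/6194 1401/3097; 1401/3097 1572/3097]

x' = [9665/6194, 4348/3097]
P' = [5937/6194 1401/3097; 1401/3097 1572/3097]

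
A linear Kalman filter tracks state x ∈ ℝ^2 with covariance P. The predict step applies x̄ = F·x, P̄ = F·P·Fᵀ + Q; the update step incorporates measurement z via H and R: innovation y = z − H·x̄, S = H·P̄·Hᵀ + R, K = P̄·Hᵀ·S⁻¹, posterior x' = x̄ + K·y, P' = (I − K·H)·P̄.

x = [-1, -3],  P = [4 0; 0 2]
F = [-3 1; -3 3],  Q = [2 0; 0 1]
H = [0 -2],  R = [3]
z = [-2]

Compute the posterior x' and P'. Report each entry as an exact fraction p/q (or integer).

x̄ = F·x = [0, -6]
P̄ = F·P·Fᵀ + Q = [40 42; 42 55]
y = z − H·x̄ = [-14]
S = H·P̄·Hᵀ + R = [223]
K = P̄·Hᵀ·S⁻¹ = [-84/223; -110/223]
x' = x̄ + K·y = [1176/223, 202/223]
P' = (I − K·H)·P̄ = [1864/223 126/223; 126/223 165/223]

x' = [1176/223, 202/223]
P' = [1864/223 126/223; 126/223 165/223]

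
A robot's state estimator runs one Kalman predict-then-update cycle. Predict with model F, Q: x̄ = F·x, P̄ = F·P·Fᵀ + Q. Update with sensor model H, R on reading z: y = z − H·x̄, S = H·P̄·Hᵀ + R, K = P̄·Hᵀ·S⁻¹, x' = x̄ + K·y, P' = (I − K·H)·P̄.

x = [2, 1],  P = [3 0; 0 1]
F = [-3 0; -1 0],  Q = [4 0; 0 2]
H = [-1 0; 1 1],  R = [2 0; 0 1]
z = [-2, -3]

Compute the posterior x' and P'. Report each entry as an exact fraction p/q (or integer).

x' = [-10/43, -88/43]
P' = [42/43 -26/43; -26/43 232/215]

x̄ = F·x = [-6, -2]
P̄ = F·P·Fᵀ + Q = [31 9; 9 5]
y = z − H·x̄ = [-8, 5]
S = H·P̄·Hᵀ + R = [33 -40; -40 55]
K = P̄·Hᵀ·S⁻¹ = [-21/43 16/43; 13/43 102/215]
x' = x̄ + K·y = [-10/43, -88/43]
P' = (I − K·H)·P̄ = [42/43 -26/43; -26/43 232/215]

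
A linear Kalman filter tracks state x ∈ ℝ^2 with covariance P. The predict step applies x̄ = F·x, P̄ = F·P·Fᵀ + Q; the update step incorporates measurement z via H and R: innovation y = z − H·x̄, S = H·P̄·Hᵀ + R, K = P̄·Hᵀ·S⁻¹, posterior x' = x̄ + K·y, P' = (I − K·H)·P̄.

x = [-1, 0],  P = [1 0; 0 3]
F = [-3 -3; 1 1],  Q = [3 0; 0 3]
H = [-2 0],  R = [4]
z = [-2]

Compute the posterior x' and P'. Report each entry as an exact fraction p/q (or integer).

x̄ = F·x = [3, -1]
P̄ = F·P·Fᵀ + Q = [39 -12; -12 7]
y = z − H·x̄ = [4]
S = H·P̄·Hᵀ + R = [160]
K = P̄·Hᵀ·S⁻¹ = [-39/80; 3/20]
x' = x̄ + K·y = [21/20, -2/5]
P' = (I − K·H)·P̄ = [39/40 -3/10; -3/10 17/5]

x' = [21/20, -2/5]
P' = [39/40 -3/10; -3/10 17/5]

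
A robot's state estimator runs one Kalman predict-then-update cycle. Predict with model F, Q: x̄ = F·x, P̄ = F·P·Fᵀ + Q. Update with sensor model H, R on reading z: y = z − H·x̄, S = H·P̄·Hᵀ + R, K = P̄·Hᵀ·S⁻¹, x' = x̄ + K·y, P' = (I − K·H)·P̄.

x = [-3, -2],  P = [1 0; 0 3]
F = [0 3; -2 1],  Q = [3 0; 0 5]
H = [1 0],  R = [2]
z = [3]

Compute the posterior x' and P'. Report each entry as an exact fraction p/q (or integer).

x' = [39/16, 209/32]
P' = [15/8 9/16; 9/16 303/32]

x̄ = F·x = [-6, 4]
P̄ = F·P·Fᵀ + Q = [30 9; 9 12]
y = z − H·x̄ = [9]
S = H·P̄·Hᵀ + R = [32]
K = P̄·Hᵀ·S⁻¹ = [15/16; 9/32]
x' = x̄ + K·y = [39/16, 209/32]
P' = (I − K·H)·P̄ = [15/8 9/16; 9/16 303/32]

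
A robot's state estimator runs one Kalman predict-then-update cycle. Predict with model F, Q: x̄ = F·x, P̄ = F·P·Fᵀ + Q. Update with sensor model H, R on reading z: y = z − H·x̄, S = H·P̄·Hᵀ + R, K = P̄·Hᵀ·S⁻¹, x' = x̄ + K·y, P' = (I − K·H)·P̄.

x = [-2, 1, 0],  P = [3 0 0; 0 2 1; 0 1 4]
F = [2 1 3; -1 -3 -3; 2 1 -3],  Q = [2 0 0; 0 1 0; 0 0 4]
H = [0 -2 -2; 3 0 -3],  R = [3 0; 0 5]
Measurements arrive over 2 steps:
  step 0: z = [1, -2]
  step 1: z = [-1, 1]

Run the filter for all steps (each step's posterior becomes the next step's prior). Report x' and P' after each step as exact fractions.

step 0: x' = [-44363/15949, 21739/15949, -31983/15949], P' = [237186/15949 -228092/15949 230546/15949; -228092/15949 237840/15949 -229422/15949; 230546/15949 -229422/15949 232356/15949]
step 1: x' = [-245105754/123063937, 341582861/123063937, -283311138/123063937], P' = [9912659190/2092086929 -8769292094/2092086929 9041410100/2092086929; -8769292094/2092086929 10031601611/2092086929 -8970543254/2092086929; 9041410100/2092086929 -8970543254/2092086929 9307045340/2092086929]

step 0: x̄ = F·x = [-3, -1, -3]
step 0: P̄ = F·P·Fᵀ + Q = [58 -60 -22; -60 76 30; -22 30 48]
step 0: y = z − H·x̄ = [-7, -2]
step 0: S = H·P̄·Hᵀ + R = [739 960; 960 1355]
step 0: K = P̄·Hᵀ·S⁻¹ = [-1636/15949 3984/15949; -5612/15949 798/15949; -1956/15949 -1086/15949]
step 0: x' = x̄ + K·y = [-44363/15949, 21739/15949, -31983/15949]
step 0: P' = (I − K·H)·P̄ = [237186/15949 -228092/15949 230546/15949; -228092/15949 237840/15949 -229422/15949; 230546/15949 -229422/15949 232356/15949]
step 1: x̄ = F·x = [-162936/15949, 75095/15949, 28962/15949]
step 1: P̄ = F·P·Fᵀ + Q = [3787338/15949 -1004302/15949 -1816988/15949; -1004302/15949 370027/15949 431786/15949; -1816988/15949 431786/15949 1039196/15949]
step 1: y = z − H·x̄ = [192165/15949, 591643/15949]
step 1: S = H·P̄·Hᵀ + R = [9139027/15949 25753632/15949; 25753632/15949 76224335/15949]
step 1: K = P̄·Hᵀ·S⁻¹ = [-181412004/2092086929 522749454/2092086929; -707372238/2092086929 120750696/2092086929; -224334724/2092086929 -159381144/2092086929]
step 1: x' = x̄ + K·y = [-245105754/123063937, 341582861/123063937, -283311138/123063937]
step 1: P' = (I − K·H)·P̄ = [9912659190/2092086929 -8769292094/2092086929 9041410100/2092086929; -8769292094/2092086929 10031601611/2092086929 -8970543254/2092086929; 9041410100/2092086929 -8970543254/2092086929 9307045340/2092086929]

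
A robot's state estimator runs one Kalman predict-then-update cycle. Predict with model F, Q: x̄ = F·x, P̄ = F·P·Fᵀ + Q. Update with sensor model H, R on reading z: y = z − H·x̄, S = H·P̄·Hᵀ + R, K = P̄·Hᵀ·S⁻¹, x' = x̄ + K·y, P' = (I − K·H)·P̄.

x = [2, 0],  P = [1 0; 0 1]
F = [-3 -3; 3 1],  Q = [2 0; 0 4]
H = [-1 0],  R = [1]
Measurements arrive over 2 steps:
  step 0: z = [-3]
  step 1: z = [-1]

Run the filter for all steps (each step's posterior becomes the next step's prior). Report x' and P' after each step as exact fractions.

step 0: x' = [18/7, 6/7], P' = [20/21 -4/7; -4/7 50/7]
step 1: x' = [380/459, 78/17], P' = [452/459 -6/17; -6/17 138/17]

step 0: x̄ = F·x = [-6, 6]
step 0: P̄ = F·P·Fᵀ + Q = [20 -12; -12 14]
step 0: y = z − H·x̄ = [-9]
step 0: S = H·P̄·Hᵀ + R = [21]
step 0: K = P̄·Hᵀ·S⁻¹ = [-20/21; 4/7]
step 0: x' = x̄ + K·y = [18/7, 6/7]
step 0: P' = (I − K·H)·P̄ = [20/21 -4/7; -4/7 50/7]
step 1: x̄ = F·x = [-72/7, 60/7]
step 1: P̄ = F·P·Fᵀ + Q = [452/7 -162/7; -162/7 114/7]
step 1: y = z − H·x̄ = [-79/7]
step 1: S = H·P̄·Hᵀ + R = [459/7]
step 1: K = P̄·Hᵀ·S⁻¹ = [-452/459; 6/17]
step 1: x' = x̄ + K·y = [380/459, 78/17]
step 1: P' = (I − K·H)·P̄ = [452/459 -6/17; -6/17 138/17]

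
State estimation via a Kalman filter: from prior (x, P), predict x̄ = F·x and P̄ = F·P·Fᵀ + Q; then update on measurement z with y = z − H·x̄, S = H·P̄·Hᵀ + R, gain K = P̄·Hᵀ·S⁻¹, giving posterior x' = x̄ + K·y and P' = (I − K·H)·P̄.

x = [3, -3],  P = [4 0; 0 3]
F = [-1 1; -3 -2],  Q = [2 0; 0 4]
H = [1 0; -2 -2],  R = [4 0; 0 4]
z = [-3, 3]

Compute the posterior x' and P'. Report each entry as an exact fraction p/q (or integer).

x̄ = F·x = [-6, -3]
P̄ = F·P·Fᵀ + Q = [9 6; 6 52]
y = z − H·x̄ = [3, -15]
S = H·P̄·Hᵀ + R = [13 -30; -30 296]
K = P̄·Hᵀ·S⁻¹ = [441/737 -30/737; -426/737 -332/737]
x' = x̄ + K·y = [-2649/737, 1491/737]
P' = (I − K·H)·P̄ = [1764/737 -1704/737; -1704/737 2368/737]

x' = [-2649/737, 1491/737]
P' = [1764/737 -1704/737; -1704/737 2368/737]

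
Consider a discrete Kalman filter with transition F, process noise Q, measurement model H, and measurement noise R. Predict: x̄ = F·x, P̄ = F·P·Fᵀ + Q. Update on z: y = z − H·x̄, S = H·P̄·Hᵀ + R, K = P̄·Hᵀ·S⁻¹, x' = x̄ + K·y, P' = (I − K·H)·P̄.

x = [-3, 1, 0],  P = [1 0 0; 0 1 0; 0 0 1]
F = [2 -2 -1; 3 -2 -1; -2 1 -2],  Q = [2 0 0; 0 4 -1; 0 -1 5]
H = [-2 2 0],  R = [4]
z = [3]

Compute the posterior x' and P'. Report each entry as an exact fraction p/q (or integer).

x' = [-8, -113/16, 85/16]
P' = [11 11 -4; 11 95/8 -35/8; -4 -35/8 103/8]

x̄ = F·x = [-8, -11, 7]
P̄ = F·P·Fᵀ + Q = [11 11 -4; 11 18 -7; -4 -7 14]
y = z − H·x̄ = [9]
S = H·P̄·Hᵀ + R = [32]
K = P̄·Hᵀ·S⁻¹ = [0; 7/16; -3/16]
x' = x̄ + K·y = [-8, -113/16, 85/16]
P' = (I − K·H)·P̄ = [11 11 -4; 11 95/8 -35/8; -4 -35/8 103/8]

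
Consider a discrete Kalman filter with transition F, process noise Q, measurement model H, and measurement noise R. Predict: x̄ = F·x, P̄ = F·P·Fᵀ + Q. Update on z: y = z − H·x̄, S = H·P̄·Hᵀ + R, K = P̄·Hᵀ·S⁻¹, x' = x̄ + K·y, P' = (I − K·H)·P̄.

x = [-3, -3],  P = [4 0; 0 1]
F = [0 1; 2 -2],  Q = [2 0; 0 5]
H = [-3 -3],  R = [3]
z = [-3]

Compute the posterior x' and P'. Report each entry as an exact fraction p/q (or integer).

x' = [-207/73, 276/73]
P' = [216/73 -215/73; -215/73 238/73]

x̄ = F·x = [-3, 0]
P̄ = F·P·Fᵀ + Q = [3 -2; -2 25]
y = z − H·x̄ = [-12]
S = H·P̄·Hᵀ + R = [219]
K = P̄·Hᵀ·S⁻¹ = [-1/73; -23/73]
x' = x̄ + K·y = [-207/73, 276/73]
P' = (I − K·H)·P̄ = [216/73 -215/73; -215/73 238/73]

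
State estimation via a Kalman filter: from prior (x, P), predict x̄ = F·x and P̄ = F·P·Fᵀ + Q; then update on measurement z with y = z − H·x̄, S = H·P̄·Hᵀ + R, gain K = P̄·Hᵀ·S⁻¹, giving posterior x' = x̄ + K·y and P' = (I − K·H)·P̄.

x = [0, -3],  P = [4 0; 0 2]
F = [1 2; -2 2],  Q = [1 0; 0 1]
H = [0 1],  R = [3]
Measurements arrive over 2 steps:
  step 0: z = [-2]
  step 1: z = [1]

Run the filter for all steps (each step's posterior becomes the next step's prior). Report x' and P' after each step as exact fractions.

step 0: x̄ = F·x = [-6, -6]
step 0: P̄ = F·P·Fᵀ + Q = [13 0; 0 25]
step 0: y = z − H·x̄ = [4]
step 0: S = H·P̄·Hᵀ + R = [28]
step 0: K = P̄·Hᵀ·S⁻¹ = [0; 25/28]
step 0: x' = x̄ + K·y = [-6, -17/7]
step 0: P' = (I − K·H)·P̄ = [13 0; 0 75/28]
step 1: x̄ = F·x = [-76/7, 50/7]
step 1: P̄ = F·P·Fᵀ + Q = [173/7 -107/7; -107/7 446/7]
step 1: y = z − H·x̄ = [-43/7]
step 1: S = H·P̄·Hᵀ + R = [467/7]
step 1: K = P̄·Hᵀ·S⁻¹ = [-107/467; 446/467]
step 1: x' = x̄ + K·y = [-4413/467, 596/467]
step 1: P' = (I − K·H)·P̄ = [9906/467 -321/467; -321/467 1338/467]

step 0: x' = [-6, -17/7], P' = [13 0; 0 75/28]
step 1: x' = [-4413/467, 596/467], P' = [9906/467 -321/467; -321/467 1338/467]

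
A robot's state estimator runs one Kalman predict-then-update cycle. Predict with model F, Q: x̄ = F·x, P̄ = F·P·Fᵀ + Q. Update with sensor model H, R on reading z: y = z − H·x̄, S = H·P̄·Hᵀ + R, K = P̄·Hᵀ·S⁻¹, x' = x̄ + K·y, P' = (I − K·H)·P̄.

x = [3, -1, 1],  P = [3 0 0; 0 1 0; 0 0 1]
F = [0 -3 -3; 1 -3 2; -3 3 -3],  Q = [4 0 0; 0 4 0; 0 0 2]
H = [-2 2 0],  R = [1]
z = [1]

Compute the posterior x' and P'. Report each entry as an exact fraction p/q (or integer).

x̄ = F·x = [0, 8, -15]
P̄ = F·P·Fᵀ + Q = [22 3 0; 3 20 -24; 0 -24 47]
y = z − H·x̄ = [-15]
S = H·P̄·Hᵀ + R = [145]
K = P̄·Hᵀ·S⁻¹ = [-38/145; 34/145; -48/145]
x' = x̄ + K·y = [114/29, 130/29, -291/29]
P' = (I − K·H)·P̄ = [1746/145 1727/145 -1824/145; 1727/145 1744/145 -1848/145; -1824/145 -1848/145 4511/145]

x' = [114/29, 130/29, -291/29]
P' = [1746/145 1727/145 -1824/145; 1727/145 1744/145 -1848/145; -1824/145 -1848/145 4511/145]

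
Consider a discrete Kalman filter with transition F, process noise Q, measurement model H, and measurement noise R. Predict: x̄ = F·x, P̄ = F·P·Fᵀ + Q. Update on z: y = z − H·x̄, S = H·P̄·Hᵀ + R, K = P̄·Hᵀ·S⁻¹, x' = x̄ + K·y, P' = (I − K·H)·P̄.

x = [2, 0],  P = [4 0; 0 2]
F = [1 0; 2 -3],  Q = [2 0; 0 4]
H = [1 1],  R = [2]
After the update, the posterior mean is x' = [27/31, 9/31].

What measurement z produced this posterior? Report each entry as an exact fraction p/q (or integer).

z = [1]

x̄ = F·x = [2, 4]
P̄ = F·P·Fᵀ + Q = [6 8; 8 38]
S = H·P̄·Hᵀ + R = [62]
K = P̄·Hᵀ·S⁻¹ = [7/31; 23/31]
x' − x̄ = [-35/31, -115/31] = K·y
y = (KᵀK)⁻¹·Kᵀ·(x' − x̄) = [-5]
z = y + H·x̄ = [-5] + [6] = [1]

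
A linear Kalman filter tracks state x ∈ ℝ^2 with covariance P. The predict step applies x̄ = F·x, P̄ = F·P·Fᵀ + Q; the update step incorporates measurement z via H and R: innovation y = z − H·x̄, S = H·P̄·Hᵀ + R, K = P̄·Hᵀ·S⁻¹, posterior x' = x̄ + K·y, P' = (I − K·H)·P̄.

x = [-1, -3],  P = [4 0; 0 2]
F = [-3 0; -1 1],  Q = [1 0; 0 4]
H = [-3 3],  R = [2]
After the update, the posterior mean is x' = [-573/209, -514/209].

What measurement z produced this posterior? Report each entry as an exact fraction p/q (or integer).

x̄ = F·x = [3, -2]
P̄ = F·P·Fᵀ + Q = [37 12; 12 10]
S = H·P̄·Hᵀ + R = [209]
K = P̄·Hᵀ·S⁻¹ = [-75/209; -6/209]
x' − x̄ = [-1200/209, -96/209] = K·y
y = (KᵀK)⁻¹·Kᵀ·(x' − x̄) = [16]
z = y + H·x̄ = [16] + [-15] = [1]

z = [1]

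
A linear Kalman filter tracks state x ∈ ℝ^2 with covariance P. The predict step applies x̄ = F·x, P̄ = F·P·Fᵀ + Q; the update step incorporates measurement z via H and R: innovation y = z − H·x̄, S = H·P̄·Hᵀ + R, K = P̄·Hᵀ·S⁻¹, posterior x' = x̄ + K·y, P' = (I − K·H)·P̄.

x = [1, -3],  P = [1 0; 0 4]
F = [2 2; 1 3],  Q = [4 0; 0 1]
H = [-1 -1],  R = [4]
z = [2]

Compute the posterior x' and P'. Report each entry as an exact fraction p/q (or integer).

x̄ = F·x = [-4, -8]
P̄ = F·P·Fᵀ + Q = [24 26; 26 38]
y = z − H·x̄ = [-10]
S = H·P̄·Hᵀ + R = [118]
K = P̄·Hᵀ·S⁻¹ = [-25/59; -32/59]
x' = x̄ + K·y = [14/59, -152/59]
P' = (I − K·H)·P̄ = [166/59 -66/59; -66/59 194/59]

x' = [14/59, -152/59]
P' = [166/59 -66/59; -66/59 194/59]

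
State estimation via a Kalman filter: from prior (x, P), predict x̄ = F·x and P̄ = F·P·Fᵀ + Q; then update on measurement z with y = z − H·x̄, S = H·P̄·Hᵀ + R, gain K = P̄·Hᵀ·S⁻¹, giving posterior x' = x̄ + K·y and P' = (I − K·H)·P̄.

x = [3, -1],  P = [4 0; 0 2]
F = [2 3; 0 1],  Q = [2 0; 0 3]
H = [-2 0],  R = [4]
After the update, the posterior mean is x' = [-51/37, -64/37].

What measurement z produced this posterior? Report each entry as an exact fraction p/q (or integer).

x̄ = F·x = [3, -1]
P̄ = F·P·Fᵀ + Q = [36 6; 6 5]
S = H·P̄·Hᵀ + R = [148]
K = P̄·Hᵀ·S⁻¹ = [-18/37; -3/37]
x' − x̄ = [-162/37, -27/37] = K·y
y = (KᵀK)⁻¹·Kᵀ·(x' − x̄) = [9]
z = y + H·x̄ = [9] + [-6] = [3]

z = [3]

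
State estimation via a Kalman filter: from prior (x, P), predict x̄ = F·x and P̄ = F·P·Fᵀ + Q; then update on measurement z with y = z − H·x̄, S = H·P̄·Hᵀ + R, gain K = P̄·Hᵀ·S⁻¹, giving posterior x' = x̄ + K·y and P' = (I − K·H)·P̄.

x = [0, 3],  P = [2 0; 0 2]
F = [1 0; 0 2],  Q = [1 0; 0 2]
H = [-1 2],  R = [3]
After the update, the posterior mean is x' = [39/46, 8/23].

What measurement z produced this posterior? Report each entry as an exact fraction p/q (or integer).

x̄ = F·x = [0, 6]
P̄ = F·P·Fᵀ + Q = [3 0; 0 10]
S = H·P̄·Hᵀ + R = [46]
K = P̄·Hᵀ·S⁻¹ = [-3/46; 10/23]
x' − x̄ = [39/46, -130/23] = K·y
y = (KᵀK)⁻¹·Kᵀ·(x' − x̄) = [-13]
z = y + H·x̄ = [-13] + [12] = [-1]

z = [-1]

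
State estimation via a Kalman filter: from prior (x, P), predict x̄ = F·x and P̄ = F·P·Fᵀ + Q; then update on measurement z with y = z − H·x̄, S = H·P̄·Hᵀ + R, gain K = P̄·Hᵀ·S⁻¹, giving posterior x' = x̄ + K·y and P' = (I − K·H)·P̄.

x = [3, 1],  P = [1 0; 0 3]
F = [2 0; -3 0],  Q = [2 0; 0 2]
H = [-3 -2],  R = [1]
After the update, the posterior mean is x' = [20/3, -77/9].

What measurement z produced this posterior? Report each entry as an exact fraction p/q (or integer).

x̄ = F·x = [6, -9]
P̄ = F·P·Fᵀ + Q = [6 -6; -6 11]
S = H·P̄·Hᵀ + R = [27]
K = P̄·Hᵀ·S⁻¹ = [-2/9; -4/27]
x' − x̄ = [2/3, 4/9] = K·y
y = (KᵀK)⁻¹·Kᵀ·(x' − x̄) = [-3]
z = y + H·x̄ = [-3] + [0] = [-3]

z = [-3]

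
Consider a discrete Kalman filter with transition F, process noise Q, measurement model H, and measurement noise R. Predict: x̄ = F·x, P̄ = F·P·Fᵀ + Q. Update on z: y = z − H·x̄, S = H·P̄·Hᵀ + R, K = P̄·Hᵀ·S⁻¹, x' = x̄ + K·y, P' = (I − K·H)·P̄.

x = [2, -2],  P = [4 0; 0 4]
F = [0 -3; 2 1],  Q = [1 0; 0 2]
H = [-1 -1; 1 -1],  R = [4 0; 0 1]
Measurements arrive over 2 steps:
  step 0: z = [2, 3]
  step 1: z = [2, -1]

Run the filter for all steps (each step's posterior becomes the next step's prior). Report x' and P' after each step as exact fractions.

step 0: x̄ = F·x = [6, 2]
step 0: P̄ = F·P·Fᵀ + Q = [37 -12; -12 22]
step 0: y = z − H·x̄ = [10, -1]
step 0: S = H·P̄·Hᵀ + R = [39 -15; -15 84]
step 0: K = P̄·Hᵀ·S⁻¹ = [-455/1017 512/1017; -50/113 -164/339]
step 0: x' = x̄ + K·y = [1040/1017, -658/339]
step 0: P' = (I − K·H)·P̄ = [1166/1017 218/339; 218/339 382/339]
step 1: x̄ = F·x = [658/113, 106/1017]
step 1: P̄ = F·P·Fᵀ + Q = [1259/113 -818/113; -818/113 10460/1017]
step 1: y = z − H·x̄ = [8062/1017, -6833/1017]
step 1: S = H·P̄·Hᵀ + R = [11135/1017 -871/1017; -871/1017 37532/1017]
step 1: K = P̄·Hᵀ·S⁻¹ = [-130465/410187 201268/410187; -43198/136729 -65928/136729]
step 1: x' = x̄ + K·y = [2020/410187, 114766/136729]
step 1: P' = (I − K·H)·P̄ = [361564/410187 53432/136729; 53432/136729 119360/136729]

step 0: x' = [1040/1017, -658/339], P' = [1166/1017 218/339; 218/339 382/339]
step 1: x' = [2020/410187, 114766/136729], P' = [361564/410187 53432/136729; 53432/136729 119360/136729]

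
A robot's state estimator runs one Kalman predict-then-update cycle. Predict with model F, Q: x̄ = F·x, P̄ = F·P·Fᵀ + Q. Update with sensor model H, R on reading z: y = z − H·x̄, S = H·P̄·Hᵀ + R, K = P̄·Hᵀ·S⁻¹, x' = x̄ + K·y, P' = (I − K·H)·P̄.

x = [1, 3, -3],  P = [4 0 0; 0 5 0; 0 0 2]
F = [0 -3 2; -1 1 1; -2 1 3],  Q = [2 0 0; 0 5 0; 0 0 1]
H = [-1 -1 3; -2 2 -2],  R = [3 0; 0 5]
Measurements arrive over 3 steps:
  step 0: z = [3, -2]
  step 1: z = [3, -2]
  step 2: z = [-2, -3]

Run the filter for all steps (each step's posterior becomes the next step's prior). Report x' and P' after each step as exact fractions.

step 0: x̄ = F·x = [-15, -1, -8]
step 0: P̄ = F·P·Fᵀ + Q = [55 -11 -3; -11 16 19; -3 19 40]
step 0: y = z − H·x̄ = [11, -46]
step 0: S = H·P̄·Hᵀ + R = [316 2; 2 361]
step 0: K = P̄·Hᵀ·S⁻¹ = [-18881/114072 -19855/57036; 4685/28518 619/14259; 4702/14259 -1448/14259]
step 0: x' = x̄ + K·y = [-92111/114072, -33931/28518, 4258/14259]
step 0: P' = (I − K·H)·P̄ = [269807/114072 90595/28518 23981/14259; 90595/28518 96430/14259 49585/14259; 23981/14259 49585/14259 29224/14259]
step 1: x̄ = F·x = [25/6, -3183/38024, 25115/19012]
step 1: P̄ = F·P·Fᵀ + Q = [88/3 -27/2 -20; -27/2 510101/38024 258795/19012; -20 258795/19012 224771/9506]
step 1: y = z − H·x̄ = [355897/114072, 521467/57036]
step 1: S = H·P̄·Hᵀ + R = [30785975/114072 4498013/57036; 4498013/57036 3127781/28518]
step 1: K = P̄·Hᵀ·S⁻¹ = [-537941716/2667075767 -723694220/2667075767; 272622863/2667075767 450965018/2667075767; 788074514/2667075767 -81913708/2667075767]
step 1: x' = x̄ + K·y = [2817904144/2667075767, 4750372595/2667075767, 5233049403/2667075767]
step 1: P' = (I − K·H)·P̄ = [4391606322/2667075767 5262446745/2667075767 2680075973/2667075767; 5262446745/2667075767 12624946602/2667075767 6235087312/2667075767; 2680075973/2667075767 6235087312/2667075767 3759795609/2667075767]
step 2: x̄ = F·x = [-3785018979/2667075767, 7165517854/2667075767, 14813712516/2667075767]
step 2: P̄ = F·P·Fᵀ + Q = [59176805644/2667075767 -26163147611/2667075767 -38107300758/2667075767; -26163147611/2667075767 30696856556/2667075767 28440175221/2667075767; -38107300758/2667075767 28440175221/2667075767 50896433354/2667075767]
step 2: y = z − H·x̄ = [-46394790207/2667075767, -274875935/2667075767]
step 2: S = H·P̄·Hᵀ + R = [561619247687/2667075767 131531902852/2667075767; 131531902852/2667075767 253341134107/2667075767]
step 2: K = P̄·Hᵀ·S⁻¹ = [-9336426407983/46860541880315 -12625890623342/46860541880315; 4870651058726/46860541880315 7984850839004/46860541880315; 13878247709579/46860541880315 -1415481358594/46860541880315]
step 2: x' = x̄ + K·y = [97209108491198/46860541880315, 40348449579764/46860541880315, 19005566778931/46860541880315]
step 2: P' = (I − K·H)·P̄ = [76773579932493/46860541880315 92195430415479/46860541880315 46986577041341/46860541880315; 92195430415479/46860541880315 221640028065312/46860541880315 109482470552323/46860541880315; 46986577041341/46860541880315 109482470552323/46860541880315 66034596907467/46860541880315]

step 0: x' = [-92111/114072, -33931/28518, 4258/14259], P' = [269807/114072 90595/28518 23981/14259; 90595/28518 96430/14259 49585/14259; 23981/14259 49585/14259 29224/14259]
step 1: x' = [2817904144/2667075767, 4750372595/2667075767, 5233049403/2667075767], P' = [4391606322/2667075767 5262446745/2667075767 2680075973/2667075767; 5262446745/2667075767 12624946602/2667075767 6235087312/2667075767; 2680075973/2667075767 6235087312/2667075767 3759795609/2667075767]
step 2: x' = [97209108491198/46860541880315, 40348449579764/46860541880315, 19005566778931/46860541880315], P' = [76773579932493/46860541880315 92195430415479/46860541880315 46986577041341/46860541880315; 92195430415479/46860541880315 221640028065312/46860541880315 109482470552323/46860541880315; 46986577041341/46860541880315 109482470552323/46860541880315 66034596907467/46860541880315]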